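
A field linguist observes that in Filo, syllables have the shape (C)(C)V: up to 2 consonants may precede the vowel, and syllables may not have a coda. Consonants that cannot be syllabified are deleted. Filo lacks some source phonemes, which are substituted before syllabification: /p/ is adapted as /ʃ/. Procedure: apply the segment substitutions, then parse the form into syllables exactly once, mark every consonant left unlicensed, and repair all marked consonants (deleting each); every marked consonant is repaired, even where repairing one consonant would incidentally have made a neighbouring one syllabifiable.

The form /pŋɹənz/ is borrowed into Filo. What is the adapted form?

Substitution: /p/ → /ʃ/, giving /ʃŋɹənz/.
Syllabifying with onset maximization leaves /ʃ/, /n/, /z/ stranded (no codas are permitted; onsets may contain at most 2 consonants).
Deletion applies to /ʃ/, /n/, /z/.

ŋɹə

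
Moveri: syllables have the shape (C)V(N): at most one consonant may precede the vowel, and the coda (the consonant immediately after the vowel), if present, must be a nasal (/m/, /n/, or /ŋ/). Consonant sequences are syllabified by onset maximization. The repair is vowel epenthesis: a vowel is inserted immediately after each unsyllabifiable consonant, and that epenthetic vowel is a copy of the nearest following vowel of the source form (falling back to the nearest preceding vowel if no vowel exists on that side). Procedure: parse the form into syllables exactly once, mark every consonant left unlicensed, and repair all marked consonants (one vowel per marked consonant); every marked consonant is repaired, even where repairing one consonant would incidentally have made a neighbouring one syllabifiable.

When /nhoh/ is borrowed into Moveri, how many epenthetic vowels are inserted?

The unsyllabifiable consonants are /n/, /h/; each receives one epenthetic vowel.

2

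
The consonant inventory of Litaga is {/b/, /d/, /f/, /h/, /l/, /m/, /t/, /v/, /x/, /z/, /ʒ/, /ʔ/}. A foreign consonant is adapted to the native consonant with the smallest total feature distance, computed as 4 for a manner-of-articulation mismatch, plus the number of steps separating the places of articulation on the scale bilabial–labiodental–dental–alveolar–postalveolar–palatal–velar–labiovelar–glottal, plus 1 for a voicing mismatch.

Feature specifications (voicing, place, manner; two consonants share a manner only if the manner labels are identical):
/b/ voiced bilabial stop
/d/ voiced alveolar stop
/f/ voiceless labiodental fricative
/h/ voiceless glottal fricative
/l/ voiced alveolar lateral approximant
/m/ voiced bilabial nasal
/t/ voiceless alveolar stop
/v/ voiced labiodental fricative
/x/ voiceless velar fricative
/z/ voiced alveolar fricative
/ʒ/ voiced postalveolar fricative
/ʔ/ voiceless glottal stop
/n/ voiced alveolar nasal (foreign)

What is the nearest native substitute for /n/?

/m/ is closest: same manner (nasal), place distance 3 (alveolar→bilabial), same voicing; total 3. Next closest is /d/ at distance 4.

m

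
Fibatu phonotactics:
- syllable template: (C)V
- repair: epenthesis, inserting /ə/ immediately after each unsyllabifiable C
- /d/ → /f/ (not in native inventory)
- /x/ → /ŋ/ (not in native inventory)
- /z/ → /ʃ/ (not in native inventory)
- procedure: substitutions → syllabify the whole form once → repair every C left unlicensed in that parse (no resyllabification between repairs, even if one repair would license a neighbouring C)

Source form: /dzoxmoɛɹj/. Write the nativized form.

Substitution: /d/ → /f/, /z/ → /ʃ/, /x/ → /ŋ/, giving /fʃoŋmoɛɹj/.
Syllabifying with onset maximization leaves /f/, /ŋ/, /ɹ/, /j/ stranded (no codas are permitted; onsets are limited to one consonant).
Epenthesis after each stranded consonant: /f/ → /fə/, /ŋ/ → /ŋə/, /ɹ/ → /ɹə/, /j/ → /jə/.

fəʃoŋəmoɛɹəjə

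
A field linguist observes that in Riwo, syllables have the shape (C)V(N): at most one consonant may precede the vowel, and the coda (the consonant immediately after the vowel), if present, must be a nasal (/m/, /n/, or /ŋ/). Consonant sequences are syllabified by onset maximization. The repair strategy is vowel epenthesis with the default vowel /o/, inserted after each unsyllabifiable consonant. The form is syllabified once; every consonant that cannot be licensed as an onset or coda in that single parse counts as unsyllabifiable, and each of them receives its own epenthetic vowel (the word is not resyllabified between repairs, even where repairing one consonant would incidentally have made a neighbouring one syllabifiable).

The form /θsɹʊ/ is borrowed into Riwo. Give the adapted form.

Syllabifying with onset maximization leaves /θ/, /s/ stranded (only a nasal (/m/, /n/, or /ŋ/) is licensed in coda position; onsets are limited to one consonant).
Inserting the epenthetic vowel yields /θ/ → /θo/, /s/ → /so/.

θosoɹʊ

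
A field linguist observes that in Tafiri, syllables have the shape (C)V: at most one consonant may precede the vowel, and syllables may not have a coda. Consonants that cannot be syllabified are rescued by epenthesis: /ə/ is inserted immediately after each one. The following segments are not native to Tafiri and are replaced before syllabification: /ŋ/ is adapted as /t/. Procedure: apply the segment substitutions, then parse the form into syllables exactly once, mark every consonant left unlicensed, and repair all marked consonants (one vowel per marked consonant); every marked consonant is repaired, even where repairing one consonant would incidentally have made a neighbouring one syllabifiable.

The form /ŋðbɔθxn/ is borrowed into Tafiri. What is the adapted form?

təðəbɔθəxənə

Substitution: /ŋ/ → /t/, giving /tðbɔθxn/.
The consonants /t/, /ð/, /θ/, /x/, /n/ cannot be parsed into a legal (C)V syllable (no codas are permitted; onsets are limited to one consonant).
Each unlicensed consonant becomes the onset of a new syllable: /t/ → /tə/, /ð/ → /ðə/, /θ/ → /θə/, /x/ → /xə/, /n/ → /nə/.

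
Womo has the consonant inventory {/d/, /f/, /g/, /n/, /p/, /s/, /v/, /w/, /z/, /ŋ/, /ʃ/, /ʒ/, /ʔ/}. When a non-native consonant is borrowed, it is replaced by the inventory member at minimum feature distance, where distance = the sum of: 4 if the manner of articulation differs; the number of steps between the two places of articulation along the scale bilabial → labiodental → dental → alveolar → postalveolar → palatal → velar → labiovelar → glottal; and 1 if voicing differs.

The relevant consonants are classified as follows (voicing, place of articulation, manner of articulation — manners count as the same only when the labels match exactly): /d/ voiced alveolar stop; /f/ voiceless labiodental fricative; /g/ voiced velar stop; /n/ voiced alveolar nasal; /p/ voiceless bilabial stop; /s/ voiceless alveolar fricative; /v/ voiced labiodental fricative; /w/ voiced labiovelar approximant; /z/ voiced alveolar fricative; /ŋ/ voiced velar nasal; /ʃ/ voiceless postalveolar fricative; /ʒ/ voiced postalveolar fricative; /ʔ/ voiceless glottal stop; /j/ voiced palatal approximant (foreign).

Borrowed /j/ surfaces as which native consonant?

/w/ is closest: same manner (approximant), place distance 2 (palatal→labiovelar), same voicing; total 2. Next closest is /g/ at distance 5.

w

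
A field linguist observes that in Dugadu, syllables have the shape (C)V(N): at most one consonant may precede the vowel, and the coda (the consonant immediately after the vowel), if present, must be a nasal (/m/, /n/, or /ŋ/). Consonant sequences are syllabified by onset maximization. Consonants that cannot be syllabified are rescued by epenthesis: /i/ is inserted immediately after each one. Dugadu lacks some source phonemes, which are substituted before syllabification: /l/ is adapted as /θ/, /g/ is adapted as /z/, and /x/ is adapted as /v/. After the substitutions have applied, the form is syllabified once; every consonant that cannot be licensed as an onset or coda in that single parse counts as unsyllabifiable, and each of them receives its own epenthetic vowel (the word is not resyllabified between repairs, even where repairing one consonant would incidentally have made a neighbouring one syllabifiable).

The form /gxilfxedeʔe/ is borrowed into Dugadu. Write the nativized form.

ziviθifivedeʔe

Substitution: /g/ → /z/, /x/ → /v/, /l/ → /θ/, giving /zviθfvedeʔe/.
Under (C)V(N), the unsyllabifiable consonants are /z/, /θ/, /f/ (only a nasal (/m/, /n/, or /ŋ/) is licensed in coda position; onsets are limited to one consonant).
Each unlicensed consonant becomes the onset of a new syllable: /z/ → /zi/, /θ/ → /θi/, /f/ → /fi/.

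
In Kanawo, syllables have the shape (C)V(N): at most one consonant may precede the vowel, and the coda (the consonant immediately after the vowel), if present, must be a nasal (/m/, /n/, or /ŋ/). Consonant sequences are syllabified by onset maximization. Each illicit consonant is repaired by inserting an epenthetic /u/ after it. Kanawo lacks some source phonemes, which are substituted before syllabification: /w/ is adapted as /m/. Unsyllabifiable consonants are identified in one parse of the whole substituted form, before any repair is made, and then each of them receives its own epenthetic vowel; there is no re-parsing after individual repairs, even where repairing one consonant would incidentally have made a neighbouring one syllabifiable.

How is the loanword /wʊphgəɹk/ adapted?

Substitution: /w/ → /m/, giving /mʊphgəɹk/.
Under (C)V(N), the unsyllabifiable consonants are /p/, /h/, /ɹ/, /k/ (only a nasal (/m/, /n/, or /ŋ/) is licensed in coda position; onsets are limited to one consonant).
Inserting the epenthetic vowel yields /p/ → /pu/, /h/ → /hu/, /ɹ/ → /ɹu/, /k/ → /ku/.

mʊpuhugəɹuku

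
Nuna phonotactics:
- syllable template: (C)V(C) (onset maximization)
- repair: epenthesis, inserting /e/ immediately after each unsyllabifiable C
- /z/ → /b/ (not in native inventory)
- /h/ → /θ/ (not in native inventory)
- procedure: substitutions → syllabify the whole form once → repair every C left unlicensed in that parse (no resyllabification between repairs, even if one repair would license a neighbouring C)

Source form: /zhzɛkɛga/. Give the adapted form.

Substitution: /z/ → /b/, /h/ → /θ/, giving /bθbɛkɛga/.
The consonants /b/, /θ/ cannot be parsed into a legal (C)V(C) syllable (at most one coda consonant is licensed; onsets are limited to one consonant).
Epenthesis after each stranded consonant: /b/ → /be/, /θ/ → /θe/.

beθebɛkɛga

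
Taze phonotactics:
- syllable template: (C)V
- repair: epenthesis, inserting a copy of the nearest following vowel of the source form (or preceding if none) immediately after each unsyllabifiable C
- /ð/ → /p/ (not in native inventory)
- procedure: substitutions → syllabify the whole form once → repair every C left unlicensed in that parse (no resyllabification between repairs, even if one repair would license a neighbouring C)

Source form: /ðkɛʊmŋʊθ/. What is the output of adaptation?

pɛkɛʊmʊŋʊθʊ

Substitution: /ð/ → /p/, giving /pkɛʊmŋʊθ/.
Under (C)V, the unsyllabifiable consonants are /p/, /m/, /θ/ (no codas are permitted; onsets are limited to one consonant).
Each unlicensed consonant becomes the onset of a new syllable: /p/ → /pɛ/, /m/ → /mʊ/, /θ/ → /θʊ/.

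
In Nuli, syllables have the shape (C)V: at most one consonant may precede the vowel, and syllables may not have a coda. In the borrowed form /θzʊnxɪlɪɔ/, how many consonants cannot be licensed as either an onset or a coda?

Under (C)V, the unsyllabifiable consonants are /θ/, /n/ (no codas are permitted; onsets are limited to one consonant).

2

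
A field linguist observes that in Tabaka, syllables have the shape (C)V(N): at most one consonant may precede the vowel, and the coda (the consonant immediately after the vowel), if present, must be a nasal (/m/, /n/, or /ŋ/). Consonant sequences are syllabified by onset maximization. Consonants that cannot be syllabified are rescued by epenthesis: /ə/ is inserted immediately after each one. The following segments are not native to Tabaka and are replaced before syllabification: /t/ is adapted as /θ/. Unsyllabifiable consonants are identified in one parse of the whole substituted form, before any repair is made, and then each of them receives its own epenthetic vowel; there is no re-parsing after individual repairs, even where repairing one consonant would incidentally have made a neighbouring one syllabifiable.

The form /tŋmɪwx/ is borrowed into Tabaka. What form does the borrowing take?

Substitution: /t/ → /θ/, giving /θŋmɪwx/.
Under (C)V(N), the unsyllabifiable consonants are /θ/, /ŋ/, /w/, /x/ (only a nasal (/m/, /n/, or /ŋ/) is licensed in coda position; onsets are limited to one consonant).
Each unlicensed consonant becomes the onset of a new syllable: /θ/ → /θə/, /ŋ/ → /ŋə/, /w/ → /wə/, /x/ → /xə/.

θəŋəmɪwəxə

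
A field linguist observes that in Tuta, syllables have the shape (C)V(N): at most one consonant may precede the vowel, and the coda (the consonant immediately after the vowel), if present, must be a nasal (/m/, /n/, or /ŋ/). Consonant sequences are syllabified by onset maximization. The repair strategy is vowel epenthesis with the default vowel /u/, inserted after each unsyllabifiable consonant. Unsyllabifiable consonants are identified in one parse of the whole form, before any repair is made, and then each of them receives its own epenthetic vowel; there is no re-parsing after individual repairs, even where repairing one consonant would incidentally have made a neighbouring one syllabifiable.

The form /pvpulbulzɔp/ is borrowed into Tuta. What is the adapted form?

puvupulubuluzɔpu

Under (C)V(N), the unsyllabifiable consonants are /p/, /v/, /l/, /l/, /p/ (only a nasal (/m/, /n/, or /ŋ/) is licensed in coda position; onsets are limited to one consonant).
Each unlicensed consonant becomes the onset of a new syllable: /p/ → /pu/, /v/ → /vu/, /l/ → /lu/, /l/ → /lu/, /p/ → /pu/.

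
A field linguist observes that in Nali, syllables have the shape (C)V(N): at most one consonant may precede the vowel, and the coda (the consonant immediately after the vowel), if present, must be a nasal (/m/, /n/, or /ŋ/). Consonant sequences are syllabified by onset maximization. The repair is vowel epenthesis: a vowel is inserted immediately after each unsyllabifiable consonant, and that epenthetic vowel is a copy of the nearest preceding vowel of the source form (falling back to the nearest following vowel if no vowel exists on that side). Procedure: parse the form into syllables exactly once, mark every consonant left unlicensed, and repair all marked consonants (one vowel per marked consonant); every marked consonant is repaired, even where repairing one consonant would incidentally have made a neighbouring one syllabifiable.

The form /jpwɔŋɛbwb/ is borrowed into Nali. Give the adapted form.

Syllabifying with onset maximization leaves /j/, /p/, /b/, /w/, /b/ stranded (only a nasal (/m/, /n/, or /ŋ/) is licensed in coda position; onsets are limited to one consonant).
Epenthesis after each stranded consonant: /j/ → /jɔ/, /p/ → /pɔ/, /b/ → /bɛ/, /w/ → /wɛ/, /b/ → /bɛ/.

jɔpɔwɔŋɛbɛwɛbɛ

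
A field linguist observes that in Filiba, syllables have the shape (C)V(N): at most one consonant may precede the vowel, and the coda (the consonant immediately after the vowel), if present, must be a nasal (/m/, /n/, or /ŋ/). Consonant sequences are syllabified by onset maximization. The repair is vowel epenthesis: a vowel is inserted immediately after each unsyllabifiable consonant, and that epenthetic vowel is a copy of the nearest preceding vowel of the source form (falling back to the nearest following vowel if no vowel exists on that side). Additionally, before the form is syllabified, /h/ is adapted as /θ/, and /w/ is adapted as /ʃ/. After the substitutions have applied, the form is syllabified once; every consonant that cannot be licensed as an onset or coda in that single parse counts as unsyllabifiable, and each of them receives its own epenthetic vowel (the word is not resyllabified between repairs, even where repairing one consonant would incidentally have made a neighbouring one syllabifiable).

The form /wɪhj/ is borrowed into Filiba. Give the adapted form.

Substitution: /w/ → /ʃ/, /h/ → /θ/, giving /ʃɪθj/.
Syllabifying with onset maximization leaves /θ/, /j/ stranded (only a nasal (/m/, /n/, or /ŋ/) is licensed in coda position; onsets are limited to one consonant).
Each unlicensed consonant becomes the onset of a new syllable: /θ/ → /θɪ/, /j/ → /jɪ/.

ʃɪθɪjɪ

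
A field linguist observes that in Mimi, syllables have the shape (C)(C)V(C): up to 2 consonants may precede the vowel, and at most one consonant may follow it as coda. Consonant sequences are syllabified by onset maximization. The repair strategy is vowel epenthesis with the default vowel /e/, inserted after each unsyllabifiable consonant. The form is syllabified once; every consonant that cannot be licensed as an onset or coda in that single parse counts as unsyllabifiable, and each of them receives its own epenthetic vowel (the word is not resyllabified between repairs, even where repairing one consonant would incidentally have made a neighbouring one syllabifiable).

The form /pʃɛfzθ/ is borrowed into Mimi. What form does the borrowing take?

Under (C)(C)V(C), the unsyllabifiable consonants are /z/, /θ/ (at most one coda consonant is licensed; onsets may contain at most 2 consonants).
Epenthesis after each stranded consonant: /z/ → /ze/, /θ/ → /θe/.

pʃɛfzeθe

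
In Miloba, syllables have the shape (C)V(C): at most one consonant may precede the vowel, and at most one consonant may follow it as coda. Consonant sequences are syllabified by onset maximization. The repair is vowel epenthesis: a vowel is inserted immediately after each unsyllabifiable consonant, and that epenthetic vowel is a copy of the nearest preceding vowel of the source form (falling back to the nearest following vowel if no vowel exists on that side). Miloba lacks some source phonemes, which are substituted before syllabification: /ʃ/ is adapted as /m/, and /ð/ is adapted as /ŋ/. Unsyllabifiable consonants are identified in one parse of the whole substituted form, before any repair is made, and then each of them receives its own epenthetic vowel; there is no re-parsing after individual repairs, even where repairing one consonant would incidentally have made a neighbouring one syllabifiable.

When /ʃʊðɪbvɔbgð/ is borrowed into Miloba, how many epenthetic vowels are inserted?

After substitution the input is /mʊŋɪbvɔbgŋ/.
The unsyllabifiable consonants are /g/, /ŋ/; each receives one epenthetic vowel.

2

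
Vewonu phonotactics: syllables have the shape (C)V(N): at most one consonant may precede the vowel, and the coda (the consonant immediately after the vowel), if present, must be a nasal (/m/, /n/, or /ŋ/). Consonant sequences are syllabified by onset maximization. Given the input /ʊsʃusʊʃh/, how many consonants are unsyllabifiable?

3

The consonants /s/, /ʃ/, /h/ cannot be parsed into a legal (C)V(N) syllable (only a nasal (/m/, /n/, or /ŋ/) is licensed in coda position; onsets are limited to one consonant).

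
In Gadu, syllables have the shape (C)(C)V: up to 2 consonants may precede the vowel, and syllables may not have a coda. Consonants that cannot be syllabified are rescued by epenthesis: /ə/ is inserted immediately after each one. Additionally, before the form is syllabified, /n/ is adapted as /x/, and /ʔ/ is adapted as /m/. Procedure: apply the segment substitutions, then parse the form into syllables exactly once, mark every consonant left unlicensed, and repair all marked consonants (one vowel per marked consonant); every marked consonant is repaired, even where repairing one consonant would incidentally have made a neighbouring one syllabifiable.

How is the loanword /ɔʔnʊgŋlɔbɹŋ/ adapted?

Substitution: /ʔ/ → /m/, /n/ → /x/, giving /ɔmxʊgŋlɔbɹŋ/.
Under (C)(C)V, the unsyllabifiable consonants are /g/, /b/, /ɹ/, /ŋ/ (no codas are permitted; onsets may contain at most 2 consonants).
Epenthesis after each stranded consonant: /g/ → /gə/, /b/ → /bə/, /ɹ/ → /ɹə/, /ŋ/ → /ŋə/.

ɔmxʊgəŋlɔbəɹəŋə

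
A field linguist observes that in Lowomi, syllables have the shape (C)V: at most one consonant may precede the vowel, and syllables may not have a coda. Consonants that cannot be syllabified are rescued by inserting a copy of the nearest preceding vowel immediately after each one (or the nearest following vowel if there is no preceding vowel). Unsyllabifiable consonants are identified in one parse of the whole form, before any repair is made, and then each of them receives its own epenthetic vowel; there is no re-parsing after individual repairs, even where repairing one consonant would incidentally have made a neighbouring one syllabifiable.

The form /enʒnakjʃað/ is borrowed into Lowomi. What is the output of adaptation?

eneʒenakajaʃaða

Syllabifying with onset maximization leaves /n/, /ʒ/, /k/, /j/, /ð/ stranded (no codas are permitted; onsets are limited to one consonant).
Inserting the epenthetic vowel yields /n/ → /ne/, /ʒ/ → /ʒe/, /k/ → /ka/, /j/ → /ja/, /ð/ → /ða/.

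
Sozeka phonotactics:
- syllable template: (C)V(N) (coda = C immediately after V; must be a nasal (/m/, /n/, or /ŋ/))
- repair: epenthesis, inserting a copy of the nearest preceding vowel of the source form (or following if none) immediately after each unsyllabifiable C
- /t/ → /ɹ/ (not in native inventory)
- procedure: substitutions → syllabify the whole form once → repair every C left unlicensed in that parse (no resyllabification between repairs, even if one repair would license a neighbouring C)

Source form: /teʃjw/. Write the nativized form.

ɹeʃejewe

Substitution: /t/ → /ɹ/, giving /ɹeʃjw/.
Under (C)V(N), the unsyllabifiable consonants are /ʃ/, /j/, /w/ (only a nasal (/m/, /n/, or /ŋ/) is licensed in coda position; onsets are limited to one consonant).
Inserting the epenthetic vowel yields /ʃ/ → /ʃe/, /j/ → /je/, /w/ → /we/.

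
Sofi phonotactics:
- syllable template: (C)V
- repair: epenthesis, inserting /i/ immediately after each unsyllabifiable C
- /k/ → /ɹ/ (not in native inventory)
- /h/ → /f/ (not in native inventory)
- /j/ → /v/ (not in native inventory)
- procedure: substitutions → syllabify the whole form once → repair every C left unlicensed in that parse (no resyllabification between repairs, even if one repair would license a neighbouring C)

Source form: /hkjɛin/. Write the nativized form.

fiɹivɛini

Substitution: /h/ → /f/, /k/ → /ɹ/, /j/ → /v/, giving /fɹvɛin/.
Under (C)V, the unsyllabifiable consonants are /f/, /ɹ/, /n/ (no codas are permitted; onsets are limited to one consonant).
Inserting the epenthetic vowel yields /f/ → /fi/, /ɹ/ → /ɹi/, /n/ → /ni/.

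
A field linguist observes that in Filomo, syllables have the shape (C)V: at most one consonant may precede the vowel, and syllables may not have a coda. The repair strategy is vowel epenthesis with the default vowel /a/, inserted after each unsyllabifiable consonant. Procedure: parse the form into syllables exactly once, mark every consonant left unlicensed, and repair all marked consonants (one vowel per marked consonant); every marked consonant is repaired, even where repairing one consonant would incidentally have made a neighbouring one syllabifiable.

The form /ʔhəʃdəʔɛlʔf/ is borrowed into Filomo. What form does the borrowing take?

ʔahəʃadəʔɛlaʔafa

The consonants /ʔ/, /ʃ/, /l/, /ʔ/, /f/ cannot be parsed into a legal (C)V syllable (no codas are permitted; onsets are limited to one consonant).
Each unlicensed consonant becomes the onset of a new syllable: /ʔ/ → /ʔa/, /ʃ/ → /ʃa/, /l/ → /la/, /ʔ/ → /ʔa/, /f/ → /fa/.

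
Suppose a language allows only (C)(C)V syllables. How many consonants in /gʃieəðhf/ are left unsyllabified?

The consonants /ð/, /h/, /f/ cannot be parsed into a legal (C)(C)V syllable (no codas are permitted; onsets may contain at most 2 consonants).

3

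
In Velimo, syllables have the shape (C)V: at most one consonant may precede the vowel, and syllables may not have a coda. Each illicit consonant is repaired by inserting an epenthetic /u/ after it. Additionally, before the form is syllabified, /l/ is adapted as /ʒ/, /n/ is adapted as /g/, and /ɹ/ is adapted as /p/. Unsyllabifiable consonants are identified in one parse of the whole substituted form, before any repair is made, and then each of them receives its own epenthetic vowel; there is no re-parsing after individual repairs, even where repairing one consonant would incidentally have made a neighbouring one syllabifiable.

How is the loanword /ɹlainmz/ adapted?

Substitution: /ɹ/ → /p/, /l/ → /ʒ/, /n/ → /g/, giving /pʒaigmz/.
Syllabifying with onset maximization leaves /p/, /g/, /m/, /z/ stranded (no codas are permitted; onsets are limited to one consonant).
Inserting the epenthetic vowel yields /p/ → /pu/, /g/ → /gu/, /m/ → /mu/, /z/ → /zu/.

puʒaigumuzu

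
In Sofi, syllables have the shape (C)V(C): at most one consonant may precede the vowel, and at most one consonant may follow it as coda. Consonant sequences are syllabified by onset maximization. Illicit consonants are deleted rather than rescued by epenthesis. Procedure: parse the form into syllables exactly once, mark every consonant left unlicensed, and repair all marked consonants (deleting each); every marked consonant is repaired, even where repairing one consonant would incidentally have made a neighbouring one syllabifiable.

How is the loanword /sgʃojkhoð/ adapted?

ʃojhoð

Syllabifying with onset maximization leaves /s/, /g/, /k/ stranded (at most one coda consonant is licensed; onsets are limited to one consonant).
Each unlicensed consonant is deleted: /s/, /g/, /k/.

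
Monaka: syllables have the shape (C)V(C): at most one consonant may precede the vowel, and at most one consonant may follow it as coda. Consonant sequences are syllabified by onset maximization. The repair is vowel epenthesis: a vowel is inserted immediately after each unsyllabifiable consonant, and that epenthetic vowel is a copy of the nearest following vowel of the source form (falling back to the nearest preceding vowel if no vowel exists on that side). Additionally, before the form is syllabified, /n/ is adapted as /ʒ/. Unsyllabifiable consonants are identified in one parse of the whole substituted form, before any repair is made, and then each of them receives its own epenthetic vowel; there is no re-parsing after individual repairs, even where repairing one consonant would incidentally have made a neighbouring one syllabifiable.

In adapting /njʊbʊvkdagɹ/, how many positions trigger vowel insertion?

3

After substitution the input is /ʒjʊbʊvkdagɹ/.
The unsyllabifiable consonants are /ʒ/, /k/, /ɹ/; each receives one epenthetic vowel.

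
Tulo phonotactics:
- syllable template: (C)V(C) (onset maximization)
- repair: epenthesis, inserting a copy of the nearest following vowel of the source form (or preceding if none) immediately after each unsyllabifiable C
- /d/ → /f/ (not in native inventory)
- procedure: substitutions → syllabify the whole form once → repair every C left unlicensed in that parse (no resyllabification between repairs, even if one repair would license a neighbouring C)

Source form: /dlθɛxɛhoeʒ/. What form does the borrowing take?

fɛlɛθɛxɛhoeʒ

Substitution: /d/ → /f/, giving /flθɛxɛhoeʒ/.
Under (C)V(C), the unsyllabifiable consonants are /f/, /l/ (at most one coda consonant is licensed; onsets are limited to one consonant).
Inserting the epenthetic vowel yields /f/ → /fɛ/, /l/ → /lɛ/.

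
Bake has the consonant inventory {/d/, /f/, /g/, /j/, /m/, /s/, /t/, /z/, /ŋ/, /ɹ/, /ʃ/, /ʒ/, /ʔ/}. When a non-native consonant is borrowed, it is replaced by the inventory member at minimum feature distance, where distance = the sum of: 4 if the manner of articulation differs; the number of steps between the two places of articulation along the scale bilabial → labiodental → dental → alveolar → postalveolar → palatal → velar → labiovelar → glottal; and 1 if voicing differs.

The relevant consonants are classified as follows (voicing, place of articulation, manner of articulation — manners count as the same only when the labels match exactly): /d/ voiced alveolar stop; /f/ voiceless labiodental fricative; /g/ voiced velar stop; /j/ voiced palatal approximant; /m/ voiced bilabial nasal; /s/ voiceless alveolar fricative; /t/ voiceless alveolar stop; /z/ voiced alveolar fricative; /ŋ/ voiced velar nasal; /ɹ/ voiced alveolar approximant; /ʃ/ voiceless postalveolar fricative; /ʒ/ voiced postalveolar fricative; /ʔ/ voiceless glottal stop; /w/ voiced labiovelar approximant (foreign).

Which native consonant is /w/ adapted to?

j

/j/ is closest: same manner (approximant), place distance 2 (labiovelar→palatal), same voicing; total 2. Next closest is /ɹ/ at distance 4.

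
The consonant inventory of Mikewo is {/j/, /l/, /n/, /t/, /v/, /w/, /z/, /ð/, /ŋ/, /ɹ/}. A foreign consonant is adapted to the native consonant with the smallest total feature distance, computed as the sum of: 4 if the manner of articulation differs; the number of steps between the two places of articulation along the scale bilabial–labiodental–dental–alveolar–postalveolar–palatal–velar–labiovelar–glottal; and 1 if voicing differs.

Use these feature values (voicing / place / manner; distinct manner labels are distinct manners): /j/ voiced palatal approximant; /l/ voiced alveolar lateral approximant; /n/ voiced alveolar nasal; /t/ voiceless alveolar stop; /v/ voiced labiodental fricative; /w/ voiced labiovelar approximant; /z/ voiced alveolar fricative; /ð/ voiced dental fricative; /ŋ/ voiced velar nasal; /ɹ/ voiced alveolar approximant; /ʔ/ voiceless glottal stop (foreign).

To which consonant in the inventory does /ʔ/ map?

/t/ is closest: same manner (stop), place distance 5 (glottal→alveolar), same voicing; total 5. Next closest is /w/ at distance 6.

t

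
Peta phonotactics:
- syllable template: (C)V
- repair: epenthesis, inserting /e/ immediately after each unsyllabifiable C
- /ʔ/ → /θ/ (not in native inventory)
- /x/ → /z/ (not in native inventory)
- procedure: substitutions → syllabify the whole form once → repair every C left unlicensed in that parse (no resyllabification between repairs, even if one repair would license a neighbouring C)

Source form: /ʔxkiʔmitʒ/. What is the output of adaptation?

Substitution: /ʔ/ → /θ/, /x/ → /z/, giving /θzkiθmitʒ/.
Syllabifying with onset maximization leaves /θ/, /z/, /θ/, /t/, /ʒ/ stranded (no codas are permitted; onsets are limited to one consonant).
Inserting the epenthetic vowel yields /θ/ → /θe/, /z/ → /ze/, /θ/ → /θe/, /t/ → /te/, /ʒ/ → /ʒe/.

θezekiθemiteʒe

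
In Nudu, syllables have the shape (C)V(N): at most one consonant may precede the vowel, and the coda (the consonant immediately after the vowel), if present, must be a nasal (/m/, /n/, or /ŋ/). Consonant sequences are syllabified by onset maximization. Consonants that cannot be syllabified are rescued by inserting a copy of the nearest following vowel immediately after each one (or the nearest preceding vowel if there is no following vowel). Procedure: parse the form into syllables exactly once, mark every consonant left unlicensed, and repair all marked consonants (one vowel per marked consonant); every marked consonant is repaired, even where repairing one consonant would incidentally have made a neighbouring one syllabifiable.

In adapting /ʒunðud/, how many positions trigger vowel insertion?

1

The unsyllabifiable consonants are /d/; each receives one epenthetic vowel.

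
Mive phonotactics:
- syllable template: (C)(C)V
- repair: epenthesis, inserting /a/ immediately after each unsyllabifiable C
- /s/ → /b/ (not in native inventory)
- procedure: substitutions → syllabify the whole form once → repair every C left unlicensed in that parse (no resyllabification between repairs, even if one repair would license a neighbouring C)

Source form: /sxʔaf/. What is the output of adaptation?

Substitution: /s/ → /b/, giving /bxʔaf/.
Syllabifying with onset maximization leaves /b/, /f/ stranded (no codas are permitted; onsets may contain at most 2 consonants).
Inserting the epenthetic vowel yields /b/ → /ba/, /f/ → /fa/.

baxʔafa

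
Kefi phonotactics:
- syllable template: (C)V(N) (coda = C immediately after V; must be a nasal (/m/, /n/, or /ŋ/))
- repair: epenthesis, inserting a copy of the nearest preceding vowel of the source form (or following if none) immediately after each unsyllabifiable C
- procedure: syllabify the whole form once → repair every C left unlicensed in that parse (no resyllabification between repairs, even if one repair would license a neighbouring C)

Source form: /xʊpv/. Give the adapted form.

xʊpʊvʊ

Under (C)V(N), the unsyllabifiable consonants are /p/, /v/ (only a nasal (/m/, /n/, or /ŋ/) is licensed in coda position; onsets are limited to one consonant).
Epenthesis after each stranded consonant: /p/ → /pʊ/, /v/ → /vʊ/.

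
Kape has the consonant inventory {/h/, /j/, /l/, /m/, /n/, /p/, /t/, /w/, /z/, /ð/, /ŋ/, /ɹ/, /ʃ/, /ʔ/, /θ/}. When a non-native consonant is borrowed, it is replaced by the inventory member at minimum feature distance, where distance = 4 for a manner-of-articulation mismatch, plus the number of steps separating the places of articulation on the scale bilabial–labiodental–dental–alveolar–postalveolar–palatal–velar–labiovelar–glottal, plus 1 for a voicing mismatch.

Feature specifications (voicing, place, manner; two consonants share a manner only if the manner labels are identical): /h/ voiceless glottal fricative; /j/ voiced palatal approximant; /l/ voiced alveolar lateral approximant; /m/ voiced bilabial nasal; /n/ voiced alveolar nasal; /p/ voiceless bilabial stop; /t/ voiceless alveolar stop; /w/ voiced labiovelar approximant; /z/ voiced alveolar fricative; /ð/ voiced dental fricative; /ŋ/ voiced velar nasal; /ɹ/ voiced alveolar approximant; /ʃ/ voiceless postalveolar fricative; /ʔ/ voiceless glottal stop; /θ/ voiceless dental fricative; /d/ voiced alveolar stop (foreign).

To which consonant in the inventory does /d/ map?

/t/ is closest: same manner (stop), place distance 0 (alveolar→alveolar), voicing differs (+1); total 1. Next closest is /l/ at distance 4.

t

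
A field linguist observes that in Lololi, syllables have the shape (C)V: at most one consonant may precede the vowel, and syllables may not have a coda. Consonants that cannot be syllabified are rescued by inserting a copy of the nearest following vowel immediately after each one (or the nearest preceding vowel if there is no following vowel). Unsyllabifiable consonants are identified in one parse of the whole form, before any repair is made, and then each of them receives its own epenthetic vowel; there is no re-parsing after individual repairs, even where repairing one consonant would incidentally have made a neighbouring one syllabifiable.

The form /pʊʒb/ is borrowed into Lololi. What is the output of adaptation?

Syllabifying with onset maximization leaves /ʒ/, /b/ stranded (no codas are permitted; onsets are limited to one consonant).
Each unlicensed consonant becomes the onset of a new syllable: /ʒ/ → /ʒʊ/, /b/ → /bʊ/.

pʊʒʊbʊ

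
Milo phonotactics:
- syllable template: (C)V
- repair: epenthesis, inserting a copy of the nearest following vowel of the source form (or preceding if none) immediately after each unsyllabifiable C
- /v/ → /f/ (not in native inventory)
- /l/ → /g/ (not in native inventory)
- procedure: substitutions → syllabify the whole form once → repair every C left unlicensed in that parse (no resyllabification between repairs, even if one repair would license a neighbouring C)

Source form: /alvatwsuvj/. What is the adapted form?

agafatuwusufuju

Substitution: /l/ → /g/, /v/ → /f/, giving /agfatwsufj/.
Syllabifying with onset maximization leaves /g/, /t/, /w/, /f/, /j/ stranded (no codas are permitted; onsets are limited to one consonant).
Epenthesis after each stranded consonant: /g/ → /ga/, /t/ → /tu/, /w/ → /wu/, /f/ → /fu/, /j/ → /ju/.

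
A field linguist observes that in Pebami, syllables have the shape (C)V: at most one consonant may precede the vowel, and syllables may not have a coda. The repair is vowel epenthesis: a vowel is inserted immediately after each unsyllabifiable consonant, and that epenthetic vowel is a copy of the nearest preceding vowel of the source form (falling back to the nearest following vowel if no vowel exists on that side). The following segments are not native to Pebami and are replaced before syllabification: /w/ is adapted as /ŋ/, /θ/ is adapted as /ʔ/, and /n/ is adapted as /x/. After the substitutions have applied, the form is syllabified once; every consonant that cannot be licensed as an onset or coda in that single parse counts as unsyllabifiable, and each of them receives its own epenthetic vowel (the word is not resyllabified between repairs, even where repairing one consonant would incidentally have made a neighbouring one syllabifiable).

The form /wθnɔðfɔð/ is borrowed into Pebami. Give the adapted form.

ŋɔʔɔxɔðɔfɔðɔ

Substitution: /w/ → /ŋ/, /θ/ → /ʔ/, /n/ → /x/, giving /ŋʔxɔðfɔð/.
Syllabifying with onset maximization leaves /ŋ/, /ʔ/, /ð/, /ð/ stranded (no codas are permitted; onsets are limited to one consonant).
Each unlicensed consonant becomes the onset of a new syllable: /ŋ/ → /ŋɔ/, /ʔ/ → /ʔɔ/, /ð/ → /ðɔ/, /ð/ → /ðɔ/.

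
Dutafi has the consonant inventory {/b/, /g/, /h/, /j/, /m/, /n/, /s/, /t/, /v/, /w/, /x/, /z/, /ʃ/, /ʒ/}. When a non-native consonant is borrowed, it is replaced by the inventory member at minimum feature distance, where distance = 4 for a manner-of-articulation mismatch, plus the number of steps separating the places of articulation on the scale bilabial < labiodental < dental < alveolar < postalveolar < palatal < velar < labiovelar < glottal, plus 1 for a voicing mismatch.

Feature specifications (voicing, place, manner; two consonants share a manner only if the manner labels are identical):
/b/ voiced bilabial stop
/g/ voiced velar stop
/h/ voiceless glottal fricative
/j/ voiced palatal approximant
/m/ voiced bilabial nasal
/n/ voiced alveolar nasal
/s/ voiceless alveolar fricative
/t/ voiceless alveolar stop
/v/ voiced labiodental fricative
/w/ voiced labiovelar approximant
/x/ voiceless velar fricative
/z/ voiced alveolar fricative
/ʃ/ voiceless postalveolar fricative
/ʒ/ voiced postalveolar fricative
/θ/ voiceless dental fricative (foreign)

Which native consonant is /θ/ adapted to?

s

/s/ is closest: same manner (fricative), place distance 1 (dental→alveolar), same voicing; total 1. Next closest is /v/ at distance 2.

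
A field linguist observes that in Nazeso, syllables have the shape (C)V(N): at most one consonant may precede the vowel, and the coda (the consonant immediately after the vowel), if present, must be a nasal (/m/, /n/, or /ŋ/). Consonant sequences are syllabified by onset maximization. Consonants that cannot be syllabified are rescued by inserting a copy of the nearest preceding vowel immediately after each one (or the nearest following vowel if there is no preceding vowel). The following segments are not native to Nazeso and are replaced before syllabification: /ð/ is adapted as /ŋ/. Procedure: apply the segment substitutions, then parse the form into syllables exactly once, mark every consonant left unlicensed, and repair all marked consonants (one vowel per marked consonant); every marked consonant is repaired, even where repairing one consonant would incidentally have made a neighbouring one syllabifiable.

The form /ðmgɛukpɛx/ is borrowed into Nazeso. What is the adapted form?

Substitution: /ð/ → /ŋ/, giving /ŋmgɛukpɛx/.
The consonants /ŋ/, /m/, /k/, /x/ cannot be parsed into a legal (C)V(N) syllable (only a nasal (/m/, /n/, or /ŋ/) is licensed in coda position; onsets are limited to one consonant).
Each unlicensed consonant becomes the onset of a new syllable: /ŋ/ → /ŋɛ/, /m/ → /mɛ/, /k/ → /ku/, /x/ → /xɛ/.

ŋɛmɛgɛukupɛxɛ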